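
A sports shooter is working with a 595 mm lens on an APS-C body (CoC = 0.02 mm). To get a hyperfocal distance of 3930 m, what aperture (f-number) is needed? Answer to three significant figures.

f/4.50

Rearrange H = f²/(N·c) + f for N: N = f² / ((H − f)·c).
N = 595² / ((3930000 − 595) × 0.02) = 354025 / 78588 ≈ 4.50.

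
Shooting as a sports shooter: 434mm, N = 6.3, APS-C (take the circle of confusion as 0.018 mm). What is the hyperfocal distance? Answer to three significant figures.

Hyperfocal distance H = f²/(N·c) + f = 434²/(6.3 × 0.018) + 434 = 188356/0.1134 + 434 ≈ 1661421.7 mm ≈ 1660 m.

1660 m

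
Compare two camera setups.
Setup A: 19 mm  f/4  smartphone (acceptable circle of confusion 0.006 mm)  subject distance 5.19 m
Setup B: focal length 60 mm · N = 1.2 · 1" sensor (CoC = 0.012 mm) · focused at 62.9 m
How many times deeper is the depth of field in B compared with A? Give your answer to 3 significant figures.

Setup A: H = 19²/(4×0.006) + 19 ≈ 15060.7 mm; DoF = Df − Dn = 7908.9 − 3862.2 ≈ 4046.7 mm.
Setup B: H = 60²/(1.2×0.012) + 60 ≈ 250060.0 mm; DoF = Df − Dn = 84019 − 50265 ≈ 33754 mm.
Ratio = 33754 / 4046.7 ≈ 8.34.

8.34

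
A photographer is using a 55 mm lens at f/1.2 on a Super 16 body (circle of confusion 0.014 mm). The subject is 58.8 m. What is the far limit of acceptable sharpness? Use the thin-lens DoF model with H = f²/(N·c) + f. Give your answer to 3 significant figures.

87.3 m

Hyperfocal distance H = f²/(N·c) + f = 55²/(1.2 × 0.014) + 55 = 3025/0.0168 + 55 ≈ 180114.5 mm ≈ 180.1 m.
Far limit Df = s·(H − f)/(H − s) = 58800 × (180114.5 − 55) / (180114.5 − 58800) = 58800 × 180059.5 / 121314.5 ≈ 87273 mm ≈ 87.3 m.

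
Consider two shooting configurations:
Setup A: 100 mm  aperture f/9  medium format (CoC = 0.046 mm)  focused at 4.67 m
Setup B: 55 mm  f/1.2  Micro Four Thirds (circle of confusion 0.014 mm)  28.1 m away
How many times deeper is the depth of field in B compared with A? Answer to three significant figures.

Setup A: H = 100²/(9×0.046) + 100 ≈ 24254.6 mm; DoF = Df − Dn = 5759.7 − 3927.0 ≈ 1832.7 mm.
Setup B: H = 55²/(1.2×0.014) + 55 ≈ 180114.5 mm; DoF = Df − Dn = 33284.1 − 24313.1 ≈ 8971.0 mm.
Ratio = 8971.0 / 1832.7 ≈ 4.89.

4.89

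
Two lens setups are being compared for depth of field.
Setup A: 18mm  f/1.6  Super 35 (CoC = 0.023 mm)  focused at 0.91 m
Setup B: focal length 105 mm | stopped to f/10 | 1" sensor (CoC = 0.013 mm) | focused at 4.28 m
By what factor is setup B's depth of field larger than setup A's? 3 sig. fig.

Setup A: H = 18²/(1.6×0.023) + 18 ≈ 8822.3 mm; DoF = Df − Dn = 1012.59 − 826.29 ≈ 186.30 mm.
Setup B: H = 105²/(10×0.013) + 105 ≈ 84912.7 mm; DoF = Df − Dn = 4501.61 − 4079.19 ≈ 422.42 mm.
Ratio = 422.42 / 186.30 ≈ 2.27.

2.27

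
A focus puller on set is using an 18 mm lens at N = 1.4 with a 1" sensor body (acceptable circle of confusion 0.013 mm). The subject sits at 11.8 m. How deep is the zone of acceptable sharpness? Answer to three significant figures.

27.8 m

Hyperfocal distance H = f²/(N·c) + f = 18²/(1.4 × 0.013) + 18 = 324/0.0182 + 18 ≈ 17820.2 mm ≈ 17.82 m.
Near limit Dn = s·(H − f)/(H + s − 2f) = 11800 × (17820.2 − 18) / (17820.2 + 11800 − 2 × 18) = 11800 × 17802.2 / 29584.2 ≈ 7101 mm.
Far limit Df = s·(H − f)/(H − s) = 11800 × (17820.2 − 18) / (17820.2 − 11800) = 11800 × 17802.2 / 6020.2 ≈ 34894 mm.
Depth of field = Df − Dn = 34894 − 7101 ≈ 27793 mm ≈ 27.8 m.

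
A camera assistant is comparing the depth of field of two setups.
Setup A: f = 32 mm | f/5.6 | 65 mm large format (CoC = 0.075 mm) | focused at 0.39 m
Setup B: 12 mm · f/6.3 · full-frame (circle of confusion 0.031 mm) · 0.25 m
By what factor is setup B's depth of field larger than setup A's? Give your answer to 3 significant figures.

Setup A: H = 32²/(5.6×0.075) + 32 ≈ 2470.1 mm; DoF = Df − Dn = 457.12 − 340.07 ≈ 117.05 mm.
Setup B: H = 12²/(6.3×0.031) + 12 ≈ 749.3 mm; DoF = Df − Dn = 369.16 − 188.99 ≈ 180.17 mm.
Ratio = 180.17 / 117.05 ≈ 1.54.

1.54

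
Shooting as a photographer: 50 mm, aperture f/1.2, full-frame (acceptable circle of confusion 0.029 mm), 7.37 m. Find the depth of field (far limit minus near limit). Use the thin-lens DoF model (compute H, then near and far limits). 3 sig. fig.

1.52 m

Hyperfocal distance H = f²/(N·c) + f = 50²/(1.2 × 0.029) + 50 = 2500/0.0348 + 50 ≈ 71889.1 mm ≈ 71.89 m.
Near limit Dn = s·(H − f)/(H + s − 2f) = 7370 × (71889.1 − 50) / (71889.1 + 7370 − 2 × 50) = 7370 × 71839.1 / 79159.1 ≈ 6688.5 mm.
Far limit Df = s·(H − f)/(H − s) = 7370 × (71889.1 − 50) / (71889.1 − 7370) = 7370 × 71839.1 / 64519.1 ≈ 8206.2 mm.
Depth of field = Df − Dn = 8206.2 − 6688.5 ≈ 1517.7 mm ≈ 1.52 m.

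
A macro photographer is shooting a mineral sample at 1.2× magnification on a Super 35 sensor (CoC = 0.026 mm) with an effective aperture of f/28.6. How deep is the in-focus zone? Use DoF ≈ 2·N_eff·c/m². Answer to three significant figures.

At magnification m, DoF ≈ 2·N_eff·c/m² = 2 × 28.6 × 0.026 / 1.2² = 1.487 / 1.44 ≈ 1.03 mm.

1.03 mm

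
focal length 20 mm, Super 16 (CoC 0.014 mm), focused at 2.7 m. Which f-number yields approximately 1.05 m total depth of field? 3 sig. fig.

f/2.00

Write h = H − f = f²/(N·c). The thin-lens limits are Dn = s·h/(h + (s−f)) and Df = s·h/(h − (s−f)), so DoF = Df − Dn = 2·s·(s−f)·h / (h² − (s−f)²).
That is a quadratic in h: DoF·h² − 2·s·(s−f)·h − DoF·(s−f)² = 0 ⇒ h = (s−f)·(s + √(s² + DoF²)) / DoF = 2680 × (2700 + √(2700² + 1050²)) / 1050 = 2680 × (2700 + 2896.98) / 1050 ≈ 14286 mm.
Then N = f²/(c·h) = 20² / (0.014 × 14286) = 400 / 200.00 ≈ 2.00.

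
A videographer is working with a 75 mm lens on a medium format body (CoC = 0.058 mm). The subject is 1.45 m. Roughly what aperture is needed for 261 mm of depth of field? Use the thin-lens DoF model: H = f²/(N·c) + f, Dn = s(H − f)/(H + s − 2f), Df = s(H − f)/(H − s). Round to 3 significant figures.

f/6.30

Write h = H − f = f²/(N·c). The thin-lens limits are Dn = s·h/(h + (s−f)) and Df = s·h/(h − (s−f)), so DoF = Df − Dn = 2·s·(s−f)·h / (h² − (s−f)²).
That is a quadratic in h: DoF·h² − 2·s·(s−f)·h − DoF·(s−f)² = 0 ⇒ h = (s−f)·(s + √(s² + DoF²)) / DoF = 1375 × (1450 + √(1450² + 261²)) / 261 = 1375 × (1450 + 1473.30) / 261 ≈ 15401 mm.
Then N = f²/(c·h) = 75² / (0.058 × 15401) = 5625 / 893.23 ≈ 6.30.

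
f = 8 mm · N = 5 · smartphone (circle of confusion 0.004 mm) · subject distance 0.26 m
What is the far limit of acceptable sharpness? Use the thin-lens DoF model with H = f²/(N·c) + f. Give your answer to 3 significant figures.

Hyperfocal distance H = f²/(N·c) + f = 8²/(5 × 0.004) + 8 = 64/0.02 + 8 ≈ 3208.0 mm ≈ 3.208 m.
Far limit Df = s·(H − f)/(H − s) = 260 × (3208.0 − 8) / (3208.0 − 260) = 260 × 3200.0 / 2948.0 ≈ 282.23 mm.

282 mm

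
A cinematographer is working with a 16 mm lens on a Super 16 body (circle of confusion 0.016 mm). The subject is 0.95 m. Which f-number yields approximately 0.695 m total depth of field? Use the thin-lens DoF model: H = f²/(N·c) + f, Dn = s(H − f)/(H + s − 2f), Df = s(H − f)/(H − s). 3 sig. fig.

f/5.60

Write h = H − f = f²/(N·c). The thin-lens limits are Dn = s·h/(h + (s−f)) and Df = s·h/(h − (s−f)), so DoF = Df − Dn = 2·s·(s−f)·h / (h² − (s−f)²).
That is a quadratic in h: DoF·h² − 2·s·(s−f)·h − DoF·(s−f)² = 0 ⇒ h = (s−f)·(s + √(s² + DoF²)) / DoF = 934 × (950 + √(950² + 695²)) / 695 = 934 × (950 + 1177.08) / 695 ≈ 2858.6 mm.
Then N = f²/(c·h) = 16² / (0.016 × 2858.6) = 256 / 45.737 ≈ 5.60.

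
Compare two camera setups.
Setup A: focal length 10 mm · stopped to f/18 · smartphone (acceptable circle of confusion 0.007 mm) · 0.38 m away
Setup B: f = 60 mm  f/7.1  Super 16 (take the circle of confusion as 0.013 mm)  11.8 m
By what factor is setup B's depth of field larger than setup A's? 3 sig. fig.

17.3

Setup A: H = 10²/(18×0.007) + 10 ≈ 803.7 mm; DoF = Df − Dn = 711.88 − 259.17 ≈ 452.71 mm.
Setup B: H = 60²/(7.1×0.013) + 60 ≈ 39063.3 mm; DoF = Df − Dn = 16881.3 − 9069.9 ≈ 7811.4 mm.
Ratio = 7811.4 / 452.71 ≈ 17.3.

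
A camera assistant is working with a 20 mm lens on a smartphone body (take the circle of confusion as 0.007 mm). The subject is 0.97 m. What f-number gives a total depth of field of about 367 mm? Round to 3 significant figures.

Write h = H − f = f²/(N·c). The thin-lens limits are Dn = s·h/(h + (s−f)) and Df = s·h/(h − (s−f)), so DoF = Df − Dn = 2·s·(s−f)·h / (h² − (s−f)²).
That is a quadratic in h: DoF·h² − 2·s·(s−f)·h − DoF·(s−f)² = 0 ⇒ h = (s−f)·(s + √(s² + DoF²)) / DoF = 950 × (970 + √(970² + 367²)) / 367 = 950 × (970 + 1037.11) / 367 ≈ 5195.5 mm.
Then N = f²/(c·h) = 20² / (0.007 × 5195.5) = 400 / 36.369 ≈ 11.

f/11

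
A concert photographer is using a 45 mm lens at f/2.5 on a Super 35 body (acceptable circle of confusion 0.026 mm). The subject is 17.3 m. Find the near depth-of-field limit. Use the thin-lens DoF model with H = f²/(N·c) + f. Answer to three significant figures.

Hyperfocal distance H = f²/(N·c) + f = 45²/(2.5 × 0.026) + 45 = 2025/0.065 + 45 ≈ 31198.8 mm ≈ 31.20 m.
Near limit Dn = s·(H − f)/(H + s − 2f) = 17300 × (31198.8 − 45) / (31198.8 + 17300 − 2 × 45) = 17300 × 31153.8 / 48408.8 ≈ 11134 mm ≈ 11.1 m.

11.1 m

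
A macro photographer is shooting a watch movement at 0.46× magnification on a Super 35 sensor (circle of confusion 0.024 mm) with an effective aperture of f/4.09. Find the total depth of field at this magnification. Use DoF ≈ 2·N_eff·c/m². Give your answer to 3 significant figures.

At magnification m, DoF ≈ 2·N_eff·c/m² = 2 × 4.09 × 0.024 / 0.46² = 0.1963 / 0.2116 ≈ 0.928 mm.

0.928 mm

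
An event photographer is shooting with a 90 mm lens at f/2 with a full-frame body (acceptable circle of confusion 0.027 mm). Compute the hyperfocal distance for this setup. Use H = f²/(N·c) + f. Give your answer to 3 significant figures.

150 m

Hyperfocal distance H = f²/(N·c) + f = 90²/(2 × 0.027) + 90 = 8100/0.054 + 90 ≈ 150090.0 mm ≈ 150 m.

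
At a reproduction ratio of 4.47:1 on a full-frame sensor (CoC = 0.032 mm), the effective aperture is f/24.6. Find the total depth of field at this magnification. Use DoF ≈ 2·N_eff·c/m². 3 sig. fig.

0.0788 mm

At magnification m, DoF ≈ 2·N_eff·c/m² = 2 × 24.6 × 0.032 / 4.47² = 1.574 / 19.98 ≈ 0.0788 mm.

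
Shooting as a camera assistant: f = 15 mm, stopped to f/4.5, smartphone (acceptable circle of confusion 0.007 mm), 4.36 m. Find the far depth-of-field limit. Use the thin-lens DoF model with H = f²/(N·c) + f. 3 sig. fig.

Hyperfocal distance H = f²/(N·c) + f = 15²/(4.5 × 0.007) + 15 = 225/0.0315 + 15 ≈ 7157.9 mm ≈ 7.158 m.
Far limit Df = s·(H − f)/(H − s) = 4360 × (7157.9 − 15) / (7157.9 − 4360) = 4360 × 7142.9 / 2797.9 ≈ 11131 mm ≈ 11.1 m.

11.1 m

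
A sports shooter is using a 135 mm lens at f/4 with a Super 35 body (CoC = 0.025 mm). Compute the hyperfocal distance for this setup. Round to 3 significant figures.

182 m

Hyperfocal distance H = f²/(N·c) + f = 135²/(4 × 0.025) + 135 = 18225/0.1 + 135 ≈ 182385.0 mm ≈ 182 m.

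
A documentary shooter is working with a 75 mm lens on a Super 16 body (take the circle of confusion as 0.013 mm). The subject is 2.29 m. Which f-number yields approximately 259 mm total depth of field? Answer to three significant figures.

Write h = H − f = f²/(N·c). The thin-lens limits are Dn = s·h/(h + (s−f)) and Df = s·h/(h − (s−f)), so DoF = Df − Dn = 2·s·(s−f)·h / (h² − (s−f)²).
That is a quadratic in h: DoF·h² − 2·s·(s−f)·h − DoF·(s−f)² = 0 ⇒ h = (s−f)·(s + √(s² + DoF²)) / DoF = 2215 × (2290 + √(2290² + 259²)) / 259 = 2215 × (2290 + 2304.60) / 259 ≈ 39294 mm.
Then N = f²/(c·h) = 75² / (0.013 × 39294) = 5625 / 510.82 ≈ 11.

f/11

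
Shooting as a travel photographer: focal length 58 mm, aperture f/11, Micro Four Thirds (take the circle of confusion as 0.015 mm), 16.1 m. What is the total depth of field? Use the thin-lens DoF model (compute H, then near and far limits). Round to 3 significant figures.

Hyperfocal distance H = f²/(N·c) + f = 58²/(11 × 0.015) + 58 = 3364/0.165 + 58 ≈ 20445.9 mm ≈ 20.45 m.
Near limit Dn = s·(H − f)/(H + s − 2f) = 16100 × (20445.9 − 58) / (20445.9 + 16100 − 2 × 58) = 16100 × 20387.9 / 36429.9 ≈ 9010 mm.
Far limit Df = s·(H − f)/(H − s) = 16100 × (20445.9 − 58) / (20445.9 − 16100) = 16100 × 20387.9 / 4345.9 ≈ 75530 mm.
Depth of field = Df − Dn = 75530 − 9010 ≈ 66520 mm ≈ 66.5 m.

66.5 m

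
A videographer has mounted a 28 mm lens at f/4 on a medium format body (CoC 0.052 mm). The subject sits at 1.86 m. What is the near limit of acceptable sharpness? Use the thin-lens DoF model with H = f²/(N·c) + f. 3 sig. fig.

Hyperfocal distance H = f²/(N·c) + f = 28²/(4 × 0.052) + 28 = 784/0.208 + 28 ≈ 3797.2 mm ≈ 3.797 m.
Near limit Dn = s·(H − f)/(H + s − 2f) = 1860 × (3797.2 − 28) / (3797.2 + 1860 − 2 × 28) = 1860 × 3769.2 / 5601.2 ≈ 1251.6 mm ≈ 1.25 m.

1.25 m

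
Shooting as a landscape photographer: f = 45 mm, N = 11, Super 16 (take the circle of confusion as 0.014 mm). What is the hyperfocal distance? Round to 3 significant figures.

13.2 m

Hyperfocal distance H = f²/(N·c) + f = 45²/(11 × 0.014) + 45 = 2025/0.154 + 45 ≈ 13194.4 mm ≈ 13.2 m.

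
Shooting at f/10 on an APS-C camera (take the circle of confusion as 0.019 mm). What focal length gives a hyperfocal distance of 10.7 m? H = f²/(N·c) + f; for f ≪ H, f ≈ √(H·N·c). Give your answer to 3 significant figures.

From H = f²/(N·c) + f, with f ≪ H: f ≈ √(H·N·c) = √(10700 × 10 × 0.019) = √2033.0 ≈ 45.09 mm.
Exact: f² + N·c·f − N·c·H = 0 ⇒ f = (−N·c + √((N·c)² + 4·N·c·H))/2 = (−0.19 + √8132.0)/2 ≈ 44.994 mm ≈ 45.0 mm.

45.0 mm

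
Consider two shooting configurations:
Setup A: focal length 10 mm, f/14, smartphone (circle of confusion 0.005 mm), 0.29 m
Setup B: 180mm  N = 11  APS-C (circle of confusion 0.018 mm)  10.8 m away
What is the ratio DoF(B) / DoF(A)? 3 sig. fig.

11.9

Setup A: H = 10²/(14×0.005) + 10 ≈ 1438.6 mm; DoF = Df − Dn = 360.70 − 242.47 ≈ 118.23 mm.
Setup B: H = 180²/(11×0.018) + 180 ≈ 163816.4 mm; DoF = Df − Dn = 11549.6 − 10141.8 ≈ 1407.8 mm.
Ratio = 1407.8 / 118.23 ≈ 11.9.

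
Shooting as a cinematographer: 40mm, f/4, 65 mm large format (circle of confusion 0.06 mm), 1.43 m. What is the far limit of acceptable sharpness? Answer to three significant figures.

Hyperfocal distance H = f²/(N·c) + f = 40²/(4 × 0.06) + 40 = 1600/0.24 + 40 ≈ 6706.7 mm ≈ 6.707 m.
Far limit Df = s·(H − f)/(H − s) = 1430 × (6706.7 − 40) / (6706.7 − 1430) = 1430 × 6666.7 / 5276.7 ≈ 1806.7 mm ≈ 1.81 m.

1.81 m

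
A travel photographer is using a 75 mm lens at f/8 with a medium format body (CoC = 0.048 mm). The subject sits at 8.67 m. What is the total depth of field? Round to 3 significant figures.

15.5 m

Hyperfocal distance H = f²/(N·c) + f = 75²/(8 × 0.048) + 75 = 5625/0.384 + 75 ≈ 14723.4 mm ≈ 14.72 m.
Near limit Dn = s·(H − f)/(H + s − 2f) = 8670 × (14723.4 − 75) / (14723.4 + 8670 − 2 × 75) = 8670 × 14648.4 / 23243.4 ≈ 5464 mm.
Far limit Df = s·(H − f)/(H − s) = 8670 × (14723.4 − 75) / (14723.4 − 8670) = 8670 × 14648.4 / 6053.4 ≈ 20980 mm.
Depth of field = Df − Dn = 20980 − 5464 ≈ 15516 mm ≈ 15.5 m.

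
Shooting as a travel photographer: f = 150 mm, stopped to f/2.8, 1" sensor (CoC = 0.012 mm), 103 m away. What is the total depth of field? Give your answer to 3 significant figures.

Hyperfocal distance H = f²/(N·c) + f = 150²/(2.8 × 0.012) + 150 = 22500/0.0336 + 150 ≈ 669792.9 mm ≈ 669.8 m.
Near limit Dn = s·(H − f)/(H + s − 2f) = 103000 × (669792.9 − 150) / (669792.9 + 103000 − 2 × 150) = 103000 × 669642.9 / 772492.9 ≈ 89287 mm.
Far limit Df = s·(H − f)/(H − s) = 103000 × (669792.9 − 150) / (669792.9 − 103000) = 103000 × 669642.9 / 566792.9 ≈ 121690 mm.
Depth of field = Df − Dn = 121690 − 89287 ≈ 32403 mm ≈ 32.4 m.

32.4 m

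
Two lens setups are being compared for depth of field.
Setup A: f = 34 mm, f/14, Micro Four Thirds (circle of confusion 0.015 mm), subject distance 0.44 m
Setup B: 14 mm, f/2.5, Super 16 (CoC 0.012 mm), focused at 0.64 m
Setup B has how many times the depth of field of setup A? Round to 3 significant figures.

1.90

Setup A: H = 34²/(14×0.015) + 34 ≈ 5538.8 mm; DoF = Df − Dn = 475.036 − 409.777 ≈ 65.259 mm.
Setup B: H = 14²/(2.5×0.012) + 14 ≈ 6547.3 mm; DoF = Df − Dn = 707.82 − 584.04 ≈ 123.78 mm.
Ratio = 123.78 / 65.259 ≈ 1.90.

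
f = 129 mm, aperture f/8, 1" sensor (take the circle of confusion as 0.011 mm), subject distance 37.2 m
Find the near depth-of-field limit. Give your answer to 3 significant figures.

Hyperfocal distance H = f²/(N·c) + f = 129²/(8 × 0.011) + 129 = 16641/0.088 + 129 ≈ 189231.3 mm ≈ 189.2 m.
Near limit Dn = s·(H − f)/(H + s − 2f) = 37200 × (189231.3 − 129) / (189231.3 + 37200 − 2 × 129) = 37200 × 189102.3 / 226173.3 ≈ 31103 mm ≈ 31.1 m.

31.1 m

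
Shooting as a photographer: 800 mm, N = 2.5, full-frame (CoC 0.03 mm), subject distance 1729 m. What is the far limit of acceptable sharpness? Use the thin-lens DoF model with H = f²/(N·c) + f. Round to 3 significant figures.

Hyperfocal distance H = f²/(N·c) + f = 800²/(2.5 × 0.03) + 800 = 640000/0.075 + 800 ≈ 8534133.3 mm ≈ 8534 m.
Far limit Df = s·(H − f)/(H − s) = 1729000 × (8534133.3 − 800) / (8534133.3 − 1729000) = 1729000 × 8533333.3 / 6805133.3 ≈ 2168089 mm ≈ 2170 m.

2170 m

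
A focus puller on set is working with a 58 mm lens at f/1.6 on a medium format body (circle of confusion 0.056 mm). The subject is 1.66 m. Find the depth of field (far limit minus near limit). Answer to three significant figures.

142 mm

Hyperfocal distance H = f²/(N·c) + f = 58²/(1.6 × 0.056) + 58 = 3364/0.0896 + 58 ≈ 37602.6 mm ≈ 37.60 m.
Near limit Dn = s·(H − f)/(H + s − 2f) = 1660 × (37602.6 − 58) / (37602.6 + 1660 − 2 × 58) = 1660 × 37544.6 / 39146.6 ≈ 1592.07 mm.
Far limit Df = s·(H − f)/(H − s) = 1660 × (37602.6 − 58) / (37602.6 − 1660) = 1660 × 37544.6 / 35942.6 ≈ 1733.99 mm.
Depth of field = Df − Dn = 1733.99 − 1592.07 ≈ 141.92 mm.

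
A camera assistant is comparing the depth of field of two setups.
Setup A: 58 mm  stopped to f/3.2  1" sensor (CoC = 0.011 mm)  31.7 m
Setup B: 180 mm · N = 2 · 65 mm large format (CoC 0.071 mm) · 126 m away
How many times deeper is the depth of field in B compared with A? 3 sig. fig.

Setup A: H = 58²/(3.2×0.011) + 58 ≈ 95626.2 mm; DoF = Df − Dn = 47391 − 23815 ≈ 23576 mm.
Setup B: H = 180²/(2×0.071) + 180 ≈ 228349.0 mm; DoF = Df − Dn = 280895 − 81215 ≈ 199680 mm.
Ratio = 199680 / 23576 ≈ 8.47.

8.47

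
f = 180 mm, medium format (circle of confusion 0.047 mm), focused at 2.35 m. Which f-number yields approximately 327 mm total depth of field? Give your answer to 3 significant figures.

f/22

Write h = H − f = f²/(N·c). The thin-lens limits are Dn = s·h/(h + (s−f)) and Df = s·h/(h − (s−f)), so DoF = Df − Dn = 2·s·(s−f)·h / (h² − (s−f)²).
That is a quadratic in h: DoF·h² − 2·s·(s−f)·h − DoF·(s−f)² = 0 ⇒ h = (s−f)·(s + √(s² + DoF²)) / DoF = 2170 × (2350 + √(2350² + 327²)) / 327 = 2170 × (2350 + 2372.64) / 327 ≈ 31340 mm.
Then N = f²/(c·h) = 180² / (0.047 × 31340) = 32400 / 1473.0 ≈ 22.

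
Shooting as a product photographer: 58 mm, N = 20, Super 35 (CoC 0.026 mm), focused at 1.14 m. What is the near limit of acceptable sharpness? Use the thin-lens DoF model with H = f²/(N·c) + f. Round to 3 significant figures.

Hyperfocal distance H = f²/(N·c) + f = 58²/(20 × 0.026) + 58 = 3364/0.52 + 58 ≈ 6527.2 mm ≈ 6.527 m.
Near limit Dn = s·(H − f)/(H + s − 2f) = 1140 × (6527.2 − 58) / (6527.2 + 1140 − 2 × 58) = 1140 × 6469.2 / 7551.2 ≈ 976.65 mm ≈ 0.977 m.

0.977 m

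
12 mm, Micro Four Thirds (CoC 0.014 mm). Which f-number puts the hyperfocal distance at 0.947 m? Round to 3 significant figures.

Rearrange H = f²/(N·c) + f for N: N = f² / ((H − f)·c).
N = 12² / ((947 − 12) × 0.014) = 144 / 13.09 ≈ 11.

f/11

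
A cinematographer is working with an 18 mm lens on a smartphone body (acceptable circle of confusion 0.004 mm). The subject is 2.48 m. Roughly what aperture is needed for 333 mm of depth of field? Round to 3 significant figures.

f/2.20

Write h = H − f = f²/(N·c). The thin-lens limits are Dn = s·h/(h + (s−f)) and Df = s·h/(h − (s−f)), so DoF = Df − Dn = 2·s·(s−f)·h / (h² − (s−f)²).
That is a quadratic in h: DoF·h² − 2·s·(s−f)·h − DoF·(s−f)² = 0 ⇒ h = (s−f)·(s + √(s² + DoF²)) / DoF = 2462 × (2480 + √(2480² + 333²)) / 333 = 2462 × (2480 + 2502.26) / 333 ≈ 36836 mm.
Then N = f²/(c·h) = 18² / (0.004 × 36836) = 324 / 147.34 ≈ 2.20.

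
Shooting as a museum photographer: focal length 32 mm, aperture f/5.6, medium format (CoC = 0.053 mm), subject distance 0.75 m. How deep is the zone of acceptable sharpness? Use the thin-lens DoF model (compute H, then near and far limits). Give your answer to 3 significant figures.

326 mm

Hyperfocal distance H = f²/(N·c) + f = 32²/(5.6 × 0.053) + 32 = 1024/0.2968 + 32 ≈ 3482.1 mm ≈ 3.482 m.
Near limit Dn = s·(H − f)/(H + s − 2f) = 750 × (3482.1 − 32) / (3482.1 + 750 − 2 × 32) = 750 × 3450.1 / 4168.1 ≈ 620.81 mm.
Far limit Df = s·(H − f)/(H − s) = 750 × (3482.1 − 32) / (3482.1 − 750) = 750 × 3450.1 / 2732.1 ≈ 947.10 mm.
Depth of field = Df − Dn = 947.10 − 620.81 ≈ 326.29 mm.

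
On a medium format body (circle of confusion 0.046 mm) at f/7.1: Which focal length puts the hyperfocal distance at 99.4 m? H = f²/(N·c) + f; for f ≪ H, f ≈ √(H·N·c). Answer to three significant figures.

From H = f²/(N·c) + f, with f ≪ H: f ≈ √(H·N·c) = √(99400 × 7.1 × 0.046) = √32464 ≈ 180.2 mm.
The +f correction barely moves this — solving exactly, f² + N·c·f − N·c·H = 0 ⇒ f = (−N·c + √((N·c)² + 4·N·c·H))/2 = (−0.3266 + √129856)/2 ≈ 180.01 mm, so f ≈ 180 mm.

180 mm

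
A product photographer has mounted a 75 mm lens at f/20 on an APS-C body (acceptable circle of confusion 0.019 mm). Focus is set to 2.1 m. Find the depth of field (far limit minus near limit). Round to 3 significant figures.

0.586 m

Hyperfocal distance H = f²/(N·c) + f = 75²/(20 × 0.019) + 75 = 5625/0.38 + 75 ≈ 14877.6 mm ≈ 14.88 m.
Near limit Dn = s·(H − f)/(H + s − 2f) = 2100 × (14877.6 − 75) / (14877.6 + 2100 − 2 × 75) = 2100 × 14802.6 / 16827.6 ≈ 1847.29 mm.
Far limit Df = s·(H − f)/(H − s) = 2100 × (14877.6 − 75) / (14877.6 − 2100) = 2100 × 14802.6 / 12777.6 ≈ 2432.81 mm.
Depth of field = Df − Dn = 2432.81 − 1847.29 ≈ 585.52 mm ≈ 0.586 m.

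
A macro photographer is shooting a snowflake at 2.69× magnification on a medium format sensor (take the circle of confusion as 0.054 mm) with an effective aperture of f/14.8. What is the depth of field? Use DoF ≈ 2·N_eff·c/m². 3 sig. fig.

0.221 mm

At magnification m, DoF ≈ 2·N_eff·c/m² = 2 × 14.8 × 0.054 / 2.69² = 1.598 / 7.236 ≈ 0.221 mm.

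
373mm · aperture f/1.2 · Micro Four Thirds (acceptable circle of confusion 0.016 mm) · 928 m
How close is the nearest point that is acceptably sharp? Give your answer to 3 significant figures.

Hyperfocal distance H = f²/(N·c) + f = 373²/(1.2 × 0.016) + 373 = 139129/0.0192 + 373 ≈ 7246675.1 mm ≈ 7247 m.
Near limit Dn = s·(H − f)/(H + s − 2f) = 928000 × (7246675.1 − 373) / (7246675.1 + 928000 − 2 × 373) = 928000 × 7246302.1 / 8173929.1 ≈ 822685 mm ≈ 823 m.

823 m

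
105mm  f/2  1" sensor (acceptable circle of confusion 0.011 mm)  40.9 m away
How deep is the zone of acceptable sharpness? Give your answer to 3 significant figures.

Hyperfocal distance H = f²/(N·c) + f = 105²/(2 × 0.011) + 105 = 11025/0.022 + 105 ≈ 501241.4 mm ≈ 501.2 m.
Near limit Dn = s·(H − f)/(H + s − 2f) = 40900 × (501241.4 − 105) / (501241.4 + 40900 − 2 × 105) = 40900 × 501136.4 / 541931.4 ≈ 37821.2 mm.
Far limit Df = s·(H − f)/(H − s) = 40900 × (501241.4 − 105) / (501241.4 − 40900) = 40900 × 501136.4 / 460341.4 ≈ 44524.5 mm.
Depth of field = Df − Dn = 44524.5 − 37821.2 ≈ 6703.3 mm ≈ 6.70 m.

6.70 m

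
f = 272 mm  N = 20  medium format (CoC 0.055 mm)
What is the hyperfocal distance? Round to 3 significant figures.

67.5 m

Hyperfocal distance H = f²/(N·c) + f = 272²/(20 × 0.055) + 272 = 73984/1.1 + 272 ≈ 67530.2 mm ≈ 67.5 m.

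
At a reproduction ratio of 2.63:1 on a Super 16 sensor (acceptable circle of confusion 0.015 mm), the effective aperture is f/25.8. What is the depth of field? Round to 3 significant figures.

0.112 mm

At magnification m, DoF ≈ 2·N_eff·c/m² = 2 × 25.8 × 0.015 / 2.63² = 0.774 / 6.917 ≈ 0.112 mm.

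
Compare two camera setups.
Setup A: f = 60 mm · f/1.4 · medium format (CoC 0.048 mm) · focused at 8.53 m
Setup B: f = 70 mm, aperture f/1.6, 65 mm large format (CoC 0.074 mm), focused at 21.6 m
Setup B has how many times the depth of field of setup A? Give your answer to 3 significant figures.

11.1

Setup A: H = 60²/(1.4×0.048) + 60 ≈ 53631.4 mm; DoF = Df − Dn = 10131.9 − 7365.5 ≈ 2766.4 mm.
Setup B: H = 70²/(1.6×0.074) + 70 ≈ 41455.1 mm; DoF = Df − Dn = 45022 − 14208 ≈ 30814 mm.
Ratio = 30814 / 2766.4 ≈ 11.1.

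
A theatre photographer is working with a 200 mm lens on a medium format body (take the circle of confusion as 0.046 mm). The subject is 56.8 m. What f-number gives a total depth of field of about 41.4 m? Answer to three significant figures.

f/5

Write h = H − f = f²/(N·c). The thin-lens limits are Dn = s·h/(h + (s−f)) and Df = s·h/(h − (s−f)), so DoF = Df − Dn = 2·s·(s−f)·h / (h² − (s−f)²).
That is a quadratic in h: DoF·h² − 2·s·(s−f)·h − DoF·(s−f)² = 0 ⇒ h = (s−f)·(s + √(s² + DoF²)) / DoF = 56600 × (56800 + √(56800² + 41400²)) / 41400 = 56600 × (56800 + 70286.6) / 41400 ≈ 173746 mm.
Then N = f²/(c·h) = 200² / (0.046 × 173746) = 40000 / 7992.3 ≈ 5.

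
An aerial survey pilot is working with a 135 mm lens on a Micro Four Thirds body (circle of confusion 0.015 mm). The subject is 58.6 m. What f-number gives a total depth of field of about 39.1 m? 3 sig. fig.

Write h = H − f = f²/(N·c). The thin-lens limits are Dn = s·h/(h + (s−f)) and Df = s·h/(h − (s−f)), so DoF = Df − Dn = 2·s·(s−f)·h / (h² − (s−f)²).
That is a quadratic in h: DoF·h² − 2·s·(s−f)·h − DoF·(s−f)² = 0 ⇒ h = (s−f)·(s + √(s² + DoF²)) / DoF = 58465 × (58600 + √(58600² + 39100²)) / 39100 = 58465 × (58600 + 70446.9) / 39100 ≈ 192960 mm.
Then N = f²/(c·h) = 135² / (0.015 × 192960) = 18225 / 2894.4 ≈ 6.30.

f/6.30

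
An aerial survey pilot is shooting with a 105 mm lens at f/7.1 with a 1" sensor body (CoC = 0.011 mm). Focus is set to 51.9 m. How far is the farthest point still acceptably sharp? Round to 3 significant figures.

82.0 m

Hyperfocal distance H = f²/(N·c) + f = 105²/(7.1 × 0.011) + 105 = 11025/0.0781 + 105 ≈ 141270.2 mm ≈ 141.3 m.
Far limit Df = s·(H − f)/(H − s) = 51900 × (141270.2 − 105) / (141270.2 − 51900) = 51900 × 141165.2 / 89370.2 ≈ 81979 mm ≈ 82.0 m.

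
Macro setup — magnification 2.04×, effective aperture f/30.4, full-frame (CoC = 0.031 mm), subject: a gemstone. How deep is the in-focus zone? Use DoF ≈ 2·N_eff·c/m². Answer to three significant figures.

0.453 mm

At magnification m, DoF ≈ 2·N_eff·c/m² = 2 × 30.4 × 0.031 / 2.04² = 1.885 / 4.162 ≈ 0.453 mm.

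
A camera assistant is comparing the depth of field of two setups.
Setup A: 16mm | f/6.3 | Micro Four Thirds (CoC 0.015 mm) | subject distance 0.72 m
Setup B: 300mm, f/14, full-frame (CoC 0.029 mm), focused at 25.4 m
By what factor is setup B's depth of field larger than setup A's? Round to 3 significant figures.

Setup A: H = 16²/(6.3×0.015) + 16 ≈ 2725.0 mm; DoF = Df − Dn = 972.81 − 571.49 ≈ 401.32 mm.
Setup B: H = 300²/(14×0.029) + 300 ≈ 221974.9 mm; DoF = Df − Dn = 28643.2 − 22816.5 ≈ 5826.7 mm.
Ratio = 5826.7 / 401.32 ≈ 14.5.

14.5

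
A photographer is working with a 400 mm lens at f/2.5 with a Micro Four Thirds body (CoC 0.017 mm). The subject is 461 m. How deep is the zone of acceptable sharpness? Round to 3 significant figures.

Hyperfocal distance H = f²/(N·c) + f = 400²/(2.5 × 0.017) + 400 = 160000/0.0425 + 400 ≈ 3765105.9 mm ≈ 3765 m.
Near limit Dn = s·(H − f)/(H + s − 2f) = 461000 × (3765105.9 − 400) / (3765105.9 + 461000 − 2 × 400) = 461000 × 3764705.9 / 4225305.9 ≈ 410746 mm.
Far limit Df = s·(H − f)/(H − s) = 461000 × (3765105.9 − 400) / (3765105.9 − 461000) = 461000 × 3764705.9 / 3304105.9 ≈ 525264 mm.
Depth of field = Df − Dn = 525264 − 410746 ≈ 114518 mm ≈ 115 m.

115 m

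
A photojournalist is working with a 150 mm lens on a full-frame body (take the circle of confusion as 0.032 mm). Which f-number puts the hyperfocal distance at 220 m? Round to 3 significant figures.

f/3.20

Rearrange H = f²/(N·c) + f for N: N = f² / ((H − f)·c).
N = 150² / ((220000 − 150) × 0.032) = 22500 / 7035 ≈ 3.20.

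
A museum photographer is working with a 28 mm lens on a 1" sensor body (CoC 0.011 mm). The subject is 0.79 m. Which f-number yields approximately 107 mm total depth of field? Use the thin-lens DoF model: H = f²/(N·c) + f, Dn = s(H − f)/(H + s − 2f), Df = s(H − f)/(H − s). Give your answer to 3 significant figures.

Write h = H − f = f²/(N·c). The thin-lens limits are Dn = s·h/(h + (s−f)) and Df = s·h/(h − (s−f)), so DoF = Df − Dn = 2·s·(s−f)·h / (h² − (s−f)²).
That is a quadratic in h: DoF·h² − 2·s·(s−f)·h − DoF·(s−f)² = 0 ⇒ h = (s−f)·(s + √(s² + DoF²)) / DoF = 762 × (790 + √(790² + 107²)) / 107 = 762 × (790 + 797.213) / 107 ≈ 11303 mm.
Then N = f²/(c·h) = 28² / (0.011 × 11303) = 784 / 124.34 ≈ 6.31.

f/6.31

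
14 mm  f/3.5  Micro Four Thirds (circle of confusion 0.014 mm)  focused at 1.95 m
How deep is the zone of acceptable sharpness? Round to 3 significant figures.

Hyperfocal distance H = f²/(N·c) + f = 14²/(3.5 × 0.014) + 14 = 196/0.049 + 14 ≈ 4014.0 mm ≈ 4.014 m.
Near limit Dn = s·(H − f)/(H + s − 2f) = 1950 × (4014.0 − 14) / (4014.0 + 1950 − 2 × 14) = 1950 × 4000.0 / 5936.0 ≈ 1314.0 mm.
Far limit Df = s·(H − f)/(H − s) = 1950 × (4014.0 − 14) / (4014.0 − 1950) = 1950 × 4000.0 / 2064.0 ≈ 3779.1 mm.
Depth of field = Df − Dn = 3779.1 − 1314.0 ≈ 2465.1 mm ≈ 2.47 m.

2.47 m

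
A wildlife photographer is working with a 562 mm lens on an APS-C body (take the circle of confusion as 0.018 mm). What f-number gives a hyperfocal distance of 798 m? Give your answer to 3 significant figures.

Rearrange H = f²/(N·c) + f for N: N = f² / ((H − f)·c).
N = 562² / ((798000 − 562) × 0.018) = 315844 / 14354 ≈ 22.

f/22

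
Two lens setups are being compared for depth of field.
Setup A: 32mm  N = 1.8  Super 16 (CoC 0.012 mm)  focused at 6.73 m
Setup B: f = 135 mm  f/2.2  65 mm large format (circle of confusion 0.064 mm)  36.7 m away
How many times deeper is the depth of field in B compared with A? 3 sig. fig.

Setup A: H = 32²/(1.8×0.012) + 32 ≈ 47439.4 mm; DoF = Df − Dn = 7837.3 − 5896.9 ≈ 1940.4 mm.
Setup B: H = 135²/(2.2×0.064) + 135 ≈ 129573.9 mm; DoF = Df − Dn = 51149 − 28616 ≈ 22533 mm.
Ratio = 22533 / 1940.4 ≈ 11.6.

11.6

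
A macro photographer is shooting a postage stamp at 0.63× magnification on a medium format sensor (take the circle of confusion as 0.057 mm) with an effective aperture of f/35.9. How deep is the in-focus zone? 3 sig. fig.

10.3 mm

At magnification m, DoF ≈ 2·N_eff·c/m² = 2 × 35.9 × 0.057 / 0.63² = 4.093 / 0.3969 ≈ 10.3 mm.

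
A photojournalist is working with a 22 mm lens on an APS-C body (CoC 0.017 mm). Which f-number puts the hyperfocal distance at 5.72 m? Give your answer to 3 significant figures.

f/5

Rearrange H = f²/(N·c) + f for N: N = f² / ((H − f)·c).
N = 22² / ((5720 − 22) × 0.017) = 484 / 96.87 ≈ 5.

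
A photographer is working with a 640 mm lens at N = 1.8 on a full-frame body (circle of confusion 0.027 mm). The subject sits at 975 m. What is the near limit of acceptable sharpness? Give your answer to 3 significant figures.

Hyperfocal distance H = f²/(N·c) + f = 640²/(1.8 × 0.027) + 640 = 409600/0.0486 + 640 ≈ 8428623.5 mm ≈ 8429 m.
Near limit Dn = s·(H − f)/(H + s − 2f) = 975000 × (8428623.5 − 640) / (8428623.5 + 975000 − 2 × 640) = 975000 × 8427983.5 / 9402343.5 ≈ 873961 mm ≈ 874 m.

874 m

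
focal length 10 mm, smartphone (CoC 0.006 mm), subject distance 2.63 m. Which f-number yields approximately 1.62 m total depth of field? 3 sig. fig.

f/1.80

Write h = H − f = f²/(N·c). The thin-lens limits are Dn = s·h/(h + (s−f)) and Df = s·h/(h − (s−f)), so DoF = Df − Dn = 2·s·(s−f)·h / (h² − (s−f)²).
That is a quadratic in h: DoF·h² − 2·s·(s−f)·h − DoF·(s−f)² = 0 ⇒ h = (s−f)·(s + √(s² + DoF²)) / DoF = 2620 × (2630 + √(2630² + 1620²)) / 1620 = 2620 × (2630 + 3088.90) / 1620 ≈ 9249.1 mm.
Then N = f²/(c·h) = 10² / (0.006 × 9249.1) = 100 / 55.495 ≈ 1.80.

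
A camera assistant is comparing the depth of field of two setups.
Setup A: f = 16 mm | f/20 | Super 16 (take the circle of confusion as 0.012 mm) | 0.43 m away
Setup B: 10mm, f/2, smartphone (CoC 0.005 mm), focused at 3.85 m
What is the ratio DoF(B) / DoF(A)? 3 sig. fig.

Setup A: H = 16²/(20×0.012) + 16 ≈ 1082.7 mm; DoF = Df − Dn = 702.76 − 309.77 ≈ 392.99 mm.
Setup B: H = 10²/(2×0.005) + 10 ≈ 10010.0 mm; DoF = Df − Dn = 6250.0 − 2781.8 ≈ 3468.2 mm.
Ratio = 3468.2 / 392.99 ≈ 8.83.

8.83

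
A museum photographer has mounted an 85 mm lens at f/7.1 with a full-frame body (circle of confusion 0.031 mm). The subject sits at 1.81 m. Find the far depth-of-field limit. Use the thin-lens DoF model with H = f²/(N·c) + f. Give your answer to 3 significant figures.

1.91 m

Hyperfocal distance H = f²/(N·c) + f = 85²/(7.1 × 0.031) + 85 = 7225/0.2201 + 85 ≈ 32911.0 mm ≈ 32.91 m.
Far limit Df = s·(H − f)/(H − s) = 1810 × (32911.0 − 85) / (32911.0 − 1810) = 1810 × 32826.0 / 31101.0 ≈ 1910.4 mm ≈ 1.91 m.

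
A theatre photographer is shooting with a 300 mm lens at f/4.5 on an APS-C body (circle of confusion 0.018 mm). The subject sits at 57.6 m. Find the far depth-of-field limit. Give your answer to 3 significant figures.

Hyperfocal distance H = f²/(N·c) + f = 300²/(4.5 × 0.018) + 300 = 90000/0.081 + 300 ≈ 1111411.1 mm ≈ 1111 m.
Far limit Df = s·(H − f)/(H − s) = 57600 × (1111411.1 − 300) / (1111411.1 − 57600) = 57600 × 1111111.1 / 1053811.1 ≈ 60732 mm ≈ 60.7 m.

60.7 m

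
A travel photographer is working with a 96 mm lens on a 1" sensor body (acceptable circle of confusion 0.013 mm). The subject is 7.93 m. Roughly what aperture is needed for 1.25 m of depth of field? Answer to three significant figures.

Write h = H − f = f²/(N·c). The thin-lens limits are Dn = s·h/(h + (s−f)) and Df = s·h/(h − (s−f)), so DoF = Df − Dn = 2·s·(s−f)·h / (h² − (s−f)²).
That is a quadratic in h: DoF·h² − 2·s·(s−f)·h − DoF·(s−f)² = 0 ⇒ h = (s−f)·(s + √(s² + DoF²)) / DoF = 7834 × (7930 + √(7930² + 1250²)) / 1250 = 7834 × (7930 + 8027.91) / 1250 ≈ 100011 mm.
Then N = f²/(c·h) = 96² / (0.013 × 100011) = 9216 / 1300.1 ≈ 7.09.

f/7.09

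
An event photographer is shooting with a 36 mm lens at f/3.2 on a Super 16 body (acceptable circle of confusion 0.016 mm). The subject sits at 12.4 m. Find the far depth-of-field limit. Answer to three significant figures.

Hyperfocal distance H = f²/(N·c) + f = 36²/(3.2 × 0.016) + 36 = 1296/0.0512 + 36 ≈ 25348.5 mm ≈ 25.35 m.
Far limit Df = s·(H − f)/(H − s) = 12400 × (25348.5 − 36) / (25348.5 − 12400) = 12400 × 25312.5 / 12948.5 ≈ 24240 mm ≈ 24.2 m.

24.2 m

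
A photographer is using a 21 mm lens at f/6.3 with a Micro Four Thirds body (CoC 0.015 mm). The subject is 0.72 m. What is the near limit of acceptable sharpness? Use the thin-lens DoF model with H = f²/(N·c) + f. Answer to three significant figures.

Hyperfocal distance H = f²/(N·c) + f = 21²/(6.3 × 0.015) + 21 = 441/0.0945 + 21 ≈ 4687.7 mm ≈ 4.688 m.
Near limit Dn = s·(H − f)/(H + s − 2f) = 720 × (4687.7 − 21) / (4687.7 + 720 − 2 × 21) = 720 × 4666.7 / 5365.7 ≈ 626.20 mm ≈ 0.626 m.

0.626 m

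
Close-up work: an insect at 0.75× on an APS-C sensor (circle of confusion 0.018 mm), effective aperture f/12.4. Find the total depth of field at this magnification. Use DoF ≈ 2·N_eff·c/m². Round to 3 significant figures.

At magnification m, DoF ≈ 2·N_eff·c/m² = 2 × 12.4 × 0.018 / 0.75² = 0.4464 / 0.5625 ≈ 0.794 mm.

0.794 mm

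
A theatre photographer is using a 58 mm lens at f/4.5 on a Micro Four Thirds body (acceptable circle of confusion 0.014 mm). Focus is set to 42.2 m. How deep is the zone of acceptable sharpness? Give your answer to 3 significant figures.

177 m

Hyperfocal distance H = f²/(N·c) + f = 58²/(4.5 × 0.014) + 58 = 3364/0.063 + 58 ≈ 53454.8 mm ≈ 53.45 m.
Near limit Dn = s·(H − f)/(H + s − 2f) = 42200 × (53454.8 − 58) / (53454.8 + 42200 − 2 × 58) = 42200 × 53396.8 / 95538.8 ≈ 23586 mm.
Far limit Df = s·(H − f)/(H − s) = 42200 × (53454.8 − 58) / (53454.8 − 42200) = 42200 × 53396.8 / 11254.8 ≈ 200212 mm.
Depth of field = Df − Dn = 200212 − 23586 ≈ 176626 mm ≈ 177 m.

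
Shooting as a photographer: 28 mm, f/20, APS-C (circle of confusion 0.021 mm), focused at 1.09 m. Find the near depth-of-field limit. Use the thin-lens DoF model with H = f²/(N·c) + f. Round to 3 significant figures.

0.695 m

Hyperfocal distance H = f²/(N·c) + f = 28²/(20 × 0.021) + 28 = 784/0.42 + 28 ≈ 1894.7 mm ≈ 1.895 m.
Near limit Dn = s·(H − f)/(H + s − 2f) = 1090 × (1894.7 − 28) / (1894.7 + 1090 − 2 × 28) = 1090 × 1866.7 / 2928.7 ≈ 694.74 mm ≈ 0.695 m.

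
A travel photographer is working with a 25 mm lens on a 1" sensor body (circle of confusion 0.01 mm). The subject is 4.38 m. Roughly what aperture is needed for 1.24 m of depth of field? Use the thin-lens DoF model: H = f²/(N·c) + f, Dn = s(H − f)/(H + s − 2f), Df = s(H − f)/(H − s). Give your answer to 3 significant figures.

f/1.99

Write h = H − f = f²/(N·c). The thin-lens limits are Dn = s·h/(h + (s−f)) and Df = s·h/(h − (s−f)), so DoF = Df − Dn = 2·s·(s−f)·h / (h² − (s−f)²).
That is a quadratic in h: DoF·h² − 2·s·(s−f)·h − DoF·(s−f)² = 0 ⇒ h = (s−f)·(s + √(s² + DoF²)) / DoF = 4355 × (4380 + √(4380² + 1240²)) / 1240 = 4355 × (4380 + 4552.14) / 1240 ≈ 31371 mm.
Then N = f²/(c·h) = 25² / (0.01 × 31371) = 625 / 313.71 ≈ 1.99.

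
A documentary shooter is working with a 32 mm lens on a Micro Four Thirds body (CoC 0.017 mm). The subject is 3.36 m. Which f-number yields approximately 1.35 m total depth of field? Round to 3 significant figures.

Write h = H − f = f²/(N·c). The thin-lens limits are Dn = s·h/(h + (s−f)) and Df = s·h/(h − (s−f)), so DoF = Df − Dn = 2·s·(s−f)·h / (h² − (s−f)²).
That is a quadratic in h: DoF·h² − 2·s·(s−f)·h − DoF·(s−f)² = 0 ⇒ h = (s−f)·(s + √(s² + DoF²)) / DoF = 3328 × (3360 + √(3360² + 1350²)) / 1350 = 3328 × (3360 + 3621.06) / 1350 ≈ 17210 mm.
Then N = f²/(c·h) = 32² / (0.017 × 17210) = 1024 / 292.56 ≈ 3.50.

f/3.50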